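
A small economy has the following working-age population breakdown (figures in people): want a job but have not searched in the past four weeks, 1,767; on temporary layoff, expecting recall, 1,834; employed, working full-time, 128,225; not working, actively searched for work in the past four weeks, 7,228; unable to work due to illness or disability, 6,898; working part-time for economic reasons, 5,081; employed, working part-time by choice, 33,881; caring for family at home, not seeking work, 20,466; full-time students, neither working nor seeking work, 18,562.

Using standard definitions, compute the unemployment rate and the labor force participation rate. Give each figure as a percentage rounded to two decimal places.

Employed = 128,225 + 5,081 + 33,881 = 167,187 (anyone who worked, including part-time for economic reasons, counts as employed).
Unemployed = 1,834 + 7,228 = 9,062 (jobless and actively searching, or on temporary layoff).
Labor force = 167,187 + 9,062 = 176,249.
Not in labor force = 1,767 + 6,898 + 20,466 + 18,562 = 47,693 (those not working and not actively searching are outside the labor force — including those who want a job but have given up searching).
Civilian working-age population = 176,249 + 47,693 = 223,942.
Unemployment rate = 9,062 / 176,249 = 5.14%.
Labor force participation rate = 176,249 / 223,942 = 78.70%.

Unemployment rate ≈ 5.14%; labor force participation rate ≈ 78.70%.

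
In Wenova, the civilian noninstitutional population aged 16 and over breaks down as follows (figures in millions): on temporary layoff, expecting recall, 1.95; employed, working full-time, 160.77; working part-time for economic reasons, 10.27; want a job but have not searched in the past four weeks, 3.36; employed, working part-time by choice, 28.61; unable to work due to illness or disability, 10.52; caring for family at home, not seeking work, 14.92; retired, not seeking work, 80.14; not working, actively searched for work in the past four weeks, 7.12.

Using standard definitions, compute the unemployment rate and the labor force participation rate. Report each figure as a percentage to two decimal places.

Unemployment rate ≈ 4.35%; labor force participation rate ≈ 65.71%.

Employed = 160.77 + 10.27 + 28.61 = 199.65 million (anyone who worked, including part-time for economic reasons, counts as employed).
Unemployed = 1.95 + 7.12 = 9.07 million (jobless and actively searching, or on temporary layoff).
Labor force = 199.65 + 9.07 = 208.72 million.
Not in labor force = 3.36 + 10.52 + 14.92 + 80.14 = 108.94 million (those not working and not actively searching are outside the labor force — including those who want a job but have given up searching).
Civilian working-age population = 208.72 + 108.94 = 317.66 million.
Unemployment rate = 9.07 / 208.72 = 4.35%.
Labor force participation rate = 208.72 / 317.66 = 65.71%.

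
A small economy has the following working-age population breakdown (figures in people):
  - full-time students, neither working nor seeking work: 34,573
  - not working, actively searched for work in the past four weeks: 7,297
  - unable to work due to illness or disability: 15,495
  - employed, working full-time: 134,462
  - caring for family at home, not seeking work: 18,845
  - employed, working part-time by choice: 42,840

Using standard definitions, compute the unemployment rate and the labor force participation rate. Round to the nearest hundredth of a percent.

Employed = 134,462 + 42,840 = 177,302.
Unemployed = 7,297.
Labor force = 177,302 + 7,297 = 184,599.
Not in labor force = 34,573 + 15,495 + 18,845 = 68,913 (those not working and not actively searching are outside the labor force).
Civilian working-age population = 184,599 + 68,913 = 253,512.
Unemployment rate = 7,297 / 184,599 = 3.95%.
Labor force participation rate = 184,599 / 253,512 = 72.82%.

Unemployment rate ≈ 3.95%; labor force participation rate ≈ 72.82%.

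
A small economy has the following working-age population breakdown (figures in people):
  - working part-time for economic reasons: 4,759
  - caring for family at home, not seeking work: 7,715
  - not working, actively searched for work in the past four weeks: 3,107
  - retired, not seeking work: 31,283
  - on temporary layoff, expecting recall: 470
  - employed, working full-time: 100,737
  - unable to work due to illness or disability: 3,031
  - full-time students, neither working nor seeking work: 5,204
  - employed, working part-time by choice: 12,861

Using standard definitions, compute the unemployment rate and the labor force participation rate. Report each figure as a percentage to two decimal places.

Unemployment rate ≈ 2.93%; labor force participation rate ≈ 72.08%.

Employed = 4,759 + 100,737 + 12,861 = 118,357 (anyone who worked, including part-time for economic reasons, counts as employed).
Unemployed = 3,107 + 470 = 3,577 (jobless and actively searching, or on temporary layoff).
Labor force = 118,357 + 3,577 = 121,934.
Not in labor force = 7,715 + 31,283 + 3,031 + 5,204 = 47,233 (those not working and not actively searching are outside the labor force).
Civilian working-age population = 121,934 + 47,233 = 169,167.
Unemployment rate = 3,577 / 121,934 = 2.93%.
Labor force participation rate = 121,934 / 169,167 = 72.08%.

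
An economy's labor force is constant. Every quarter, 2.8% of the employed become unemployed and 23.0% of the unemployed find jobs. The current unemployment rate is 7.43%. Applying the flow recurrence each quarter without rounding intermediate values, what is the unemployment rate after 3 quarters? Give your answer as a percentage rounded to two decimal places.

Unemployment rate after three quarters ≈ 9.45%.

With a fixed labor force, u_{t+1} = u_t + s·(1−u_t) − f·u_t = u_t·(1−s−f) + s.
Here 1−s−f = 0.742 and s = 0.028.
u_1 = 0.074300 × 0.742 + 0.028 = 0.083131.
u_2 = 0.083131 × 0.742 + 0.028 = 0.089683.
u_3 = 0.089683 × 0.742 + 0.028 = 0.094545.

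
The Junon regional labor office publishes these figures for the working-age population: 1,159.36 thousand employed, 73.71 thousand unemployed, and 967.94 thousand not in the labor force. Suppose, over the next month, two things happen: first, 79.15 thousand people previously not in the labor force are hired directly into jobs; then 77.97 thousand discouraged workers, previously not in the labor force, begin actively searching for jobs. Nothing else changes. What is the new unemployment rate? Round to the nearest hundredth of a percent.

Initially, labor force = 1,159.36 + 73.71 = 1,233.07 thousand, so u = 73.71/1,233.07 = 5.98%.
After the first change, employed and labor force both rise by 79.15; unemployed unchanged → E = 1,238.51, U = 73.71, labor force = 1,312.22 thousand.
After the second change, unemployed and labor force both rise by 77.97 → E = 1,238.51, U = 151.68, labor force = 1,390.19 thousand.
New unemployment rate = 151.68 / 1,390.19 = 10.91%.

New unemployment rate ≈ 10.91%.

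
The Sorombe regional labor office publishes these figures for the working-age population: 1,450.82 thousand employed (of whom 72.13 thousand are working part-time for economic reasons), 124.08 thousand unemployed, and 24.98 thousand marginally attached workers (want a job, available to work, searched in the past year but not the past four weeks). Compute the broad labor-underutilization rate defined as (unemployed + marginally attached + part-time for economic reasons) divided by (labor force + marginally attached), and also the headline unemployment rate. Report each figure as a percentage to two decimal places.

Broad underutilization rate ≈ 13.83%; headline unemployment rate ≈ 7.88%.

Labor force = 1,450.82 + 124.08 = 1,574.90 thousand.
Numerator = 124.08 + 24.98 + 72.13 = 221.19 thousand.
Denominator = 1,574.90 + 24.98 = 1,599.88 thousand.
Broad rate = 221.19 / 1,599.88 = 13.83%.
Headline unemployment rate = 124.08 / 1,574.90 = 7.88%.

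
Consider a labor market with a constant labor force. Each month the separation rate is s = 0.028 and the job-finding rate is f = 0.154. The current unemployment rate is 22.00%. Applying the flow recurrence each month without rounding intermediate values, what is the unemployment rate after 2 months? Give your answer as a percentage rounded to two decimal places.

With a fixed labor force, u_{t+1} = u_t + s·(1−u_t) − f·u_t = u_t·(1−s−f) + s.
Here 1−s−f = 0.818 and s = 0.028.
u_1 = 0.220000 × 0.818 + 0.028 = 0.207960.
u_2 = 0.207960 × 0.818 + 0.028 = 0.198111.

Unemployment rate after two months ≈ 19.81%.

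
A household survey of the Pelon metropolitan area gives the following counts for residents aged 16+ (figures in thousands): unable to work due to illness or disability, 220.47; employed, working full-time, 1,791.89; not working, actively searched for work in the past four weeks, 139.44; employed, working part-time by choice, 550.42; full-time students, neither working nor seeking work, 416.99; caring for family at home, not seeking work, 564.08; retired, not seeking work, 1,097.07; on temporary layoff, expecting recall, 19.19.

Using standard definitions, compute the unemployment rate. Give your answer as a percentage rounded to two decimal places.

Unemployment rate ≈ 6.34%.

Employed = 1,791.89 + 550.42 = 2,342.31 thousand.
Unemployed = 139.44 + 19.19 = 158.63 thousand (jobless and actively searching, or on temporary layoff).
Labor force = 2,342.31 + 158.63 = 2,500.94 thousand.
Unemployment rate = 158.63 / 2,500.94 = 6.34%.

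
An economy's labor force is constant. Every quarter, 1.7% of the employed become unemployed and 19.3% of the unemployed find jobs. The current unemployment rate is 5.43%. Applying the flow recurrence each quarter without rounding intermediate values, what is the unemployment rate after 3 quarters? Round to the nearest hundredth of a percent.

With a fixed labor force, u_{t+1} = u_t + s·(1−u_t) − f·u_t = u_t·(1−s−f) + s.
Here 1−s−f = 0.790 and s = 0.017.
u_1 = 0.054300 × 0.790 + 0.017 = 0.059897.
u_2 = 0.059897 × 0.790 + 0.017 = 0.064319.
u_3 = 0.064319 × 0.790 + 0.017 = 0.067812.

Unemployment rate after three quarters ≈ 6.78%.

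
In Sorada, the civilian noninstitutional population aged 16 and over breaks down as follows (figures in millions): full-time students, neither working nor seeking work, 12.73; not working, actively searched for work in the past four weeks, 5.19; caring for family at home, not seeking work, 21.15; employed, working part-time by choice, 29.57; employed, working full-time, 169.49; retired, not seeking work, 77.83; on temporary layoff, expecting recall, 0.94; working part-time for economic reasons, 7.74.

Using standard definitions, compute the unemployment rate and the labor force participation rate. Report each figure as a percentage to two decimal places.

Employed = 29.57 + 169.49 + 7.74 = 206.80 million (anyone who worked, including part-time for economic reasons, counts as employed).
Unemployed = 5.19 + 0.94 = 6.13 million (jobless and actively searching, or on temporary layoff).
Labor force = 206.80 + 6.13 = 212.93 million.
Not in labor force = 12.73 + 21.15 + 77.83 = 111.71 million (those not working and not actively searching are outside the labor force).
Civilian working-age population = 212.93 + 111.71 = 324.64 million.
Unemployment rate = 6.13 / 212.93 = 2.88%.
Labor force participation rate = 212.93 / 324.64 = 65.59%.

Unemployment rate ≈ 2.88%; labor force participation rate ≈ 65.59%.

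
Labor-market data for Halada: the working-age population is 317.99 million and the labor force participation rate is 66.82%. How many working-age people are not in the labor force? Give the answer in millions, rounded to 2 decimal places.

About 105.51 million are not in the labor force.

Share not in the labor force = 1 − 0.6682 = 0.3318.
Not in labor force = 0.3318 × 317.99 ≈ 105.51 million.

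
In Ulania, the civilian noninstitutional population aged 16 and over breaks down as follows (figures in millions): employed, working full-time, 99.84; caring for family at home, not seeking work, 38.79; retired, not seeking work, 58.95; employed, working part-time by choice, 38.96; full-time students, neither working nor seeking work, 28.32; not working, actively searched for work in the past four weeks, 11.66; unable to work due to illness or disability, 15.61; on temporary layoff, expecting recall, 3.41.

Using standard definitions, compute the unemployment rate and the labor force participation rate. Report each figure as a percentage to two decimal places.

Employed = 99.84 + 38.96 = 138.80 million.
Unemployed = 11.66 + 3.41 = 15.07 million (jobless and actively searching, or on temporary layoff).
Labor force = 138.80 + 15.07 = 153.87 million.
Not in labor force = 38.79 + 58.95 + 28.32 + 15.61 = 141.67 million (those not working and not actively searching are outside the labor force).
Civilian working-age population = 153.87 + 141.67 = 295.54 million.
Unemployment rate = 15.07 / 153.87 = 9.79%.
Labor force participation rate = 153.87 / 295.54 = 52.06%.

Unemployment rate ≈ 9.79%; labor force participation rate ≈ 52.06%.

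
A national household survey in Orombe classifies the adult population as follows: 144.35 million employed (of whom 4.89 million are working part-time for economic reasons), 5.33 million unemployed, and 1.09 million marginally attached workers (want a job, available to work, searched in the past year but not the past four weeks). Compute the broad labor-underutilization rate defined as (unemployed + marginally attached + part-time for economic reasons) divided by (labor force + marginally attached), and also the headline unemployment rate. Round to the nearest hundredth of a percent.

Broad underutilization rate ≈ 7.50%; headline unemployment rate ≈ 3.56%.

Labor force = 144.35 + 5.33 = 149.68 million.
Numerator = 5.33 + 1.09 + 4.89 = 11.31 million.
Denominator = 149.68 + 1.09 = 150.77 million.
Broad rate = 11.31 / 150.77 = 7.50%.
Headline unemployment rate = 5.33 / 149.68 = 3.56%.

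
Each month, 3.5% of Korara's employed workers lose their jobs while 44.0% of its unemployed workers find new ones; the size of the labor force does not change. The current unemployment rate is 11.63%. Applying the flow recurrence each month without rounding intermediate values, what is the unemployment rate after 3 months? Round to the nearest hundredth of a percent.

Unemployment rate after three months ≈ 7.99%.

With a fixed labor force, u_{t+1} = u_t + s·(1−u_t) − f·u_t = u_t·(1−s−f) + s.
Here 1−s−f = 0.525 and s = 0.035.
u_1 = 0.116300 × 0.525 + 0.035 = 0.096058.
u_2 = 0.096058 × 0.525 + 0.035 = 0.085430.
u_3 = 0.085430 × 0.525 + 0.035 = 0.079851.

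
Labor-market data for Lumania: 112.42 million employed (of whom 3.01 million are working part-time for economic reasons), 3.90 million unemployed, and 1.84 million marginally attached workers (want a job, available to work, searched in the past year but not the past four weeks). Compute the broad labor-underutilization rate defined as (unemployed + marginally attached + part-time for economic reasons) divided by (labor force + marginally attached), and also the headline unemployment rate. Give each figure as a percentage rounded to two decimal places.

Broad underutilization rate ≈ 7.41%; headline unemployment rate ≈ 3.35%.

Labor force = 112.42 + 3.90 = 116.32 million.
Numerator = 3.90 + 1.84 + 3.01 = 8.75 million.
Denominator = 116.32 + 1.84 = 118.16 million.
Broad rate = 8.75 / 118.16 = 7.41%.
Headline unemployment rate = 3.90 / 116.32 = 3.35%.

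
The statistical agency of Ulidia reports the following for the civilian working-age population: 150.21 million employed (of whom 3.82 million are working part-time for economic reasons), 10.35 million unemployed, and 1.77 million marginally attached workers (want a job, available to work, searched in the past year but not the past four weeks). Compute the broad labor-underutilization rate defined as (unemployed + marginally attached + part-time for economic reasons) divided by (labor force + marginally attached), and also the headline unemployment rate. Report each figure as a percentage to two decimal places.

Broad underutilization rate ≈ 9.82%; headline unemployment rate ≈ 6.45%.

Labor force = 150.21 + 10.35 = 160.56 million.
Numerator = 10.35 + 1.77 + 3.82 = 15.94 million.
Denominator = 160.56 + 1.77 = 162.33 million.
Broad rate = 15.94 / 162.33 = 9.82%.
Headline unemployment rate = 10.35 / 160.56 = 6.45%.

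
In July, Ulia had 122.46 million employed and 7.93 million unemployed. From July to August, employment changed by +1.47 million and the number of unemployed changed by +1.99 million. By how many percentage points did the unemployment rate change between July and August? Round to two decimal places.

The unemployment rate changed by +1.33 percentage points.

July: labor force = 122.46 + 7.93 = 130.39; u = 7.93/130.39 = 6.08%.
August: labor force = 123.93 + 9.92 = 133.85; u = 9.92/133.85 = 7.41%.
Change = 7.41% − 6.08% = +1.33 pp.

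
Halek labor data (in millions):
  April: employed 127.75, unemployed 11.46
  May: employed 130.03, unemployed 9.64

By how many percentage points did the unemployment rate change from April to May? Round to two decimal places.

The unemployment rate changed by −1.33 percentage points.

April: labor force = 127.75 + 11.46 = 139.21; u = 11.46/139.21 = 8.23%.
May: labor force = 130.03 + 9.64 = 139.67; u = 9.64/139.67 = 6.90%.
Change = 6.90% − 8.23% = −1.33 pp.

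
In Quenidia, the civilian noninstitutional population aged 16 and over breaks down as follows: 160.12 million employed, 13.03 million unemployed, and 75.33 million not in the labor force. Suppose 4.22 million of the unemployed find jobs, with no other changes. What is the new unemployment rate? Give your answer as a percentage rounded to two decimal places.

Initially, labor force = 160.12 + 13.03 = 173.15 million, so u = 13.03/173.15 = 7.53%.
After the change, unemployed falls and employed rises by 4.22; labor force unchanged → E = 164.34, U = 8.81, labor force = 173.15 million.
New unemployment rate = 8.81 / 173.15 = 5.09%.

New unemployment rate ≈ 5.09%.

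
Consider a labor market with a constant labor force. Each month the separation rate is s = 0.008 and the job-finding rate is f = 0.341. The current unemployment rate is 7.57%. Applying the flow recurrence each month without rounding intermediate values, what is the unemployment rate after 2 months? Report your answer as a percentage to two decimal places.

Unemployment rate after two months ≈ 4.53%.

With a fixed labor force, u_{t+1} = u_t + s·(1−u_t) − f·u_t = u_t·(1−s−f) + s.
Here 1−s−f = 0.651 and s = 0.008.
u_1 = 0.075700 × 0.651 + 0.008 = 0.057281.
u_2 = 0.057281 × 0.651 + 0.008 = 0.045290.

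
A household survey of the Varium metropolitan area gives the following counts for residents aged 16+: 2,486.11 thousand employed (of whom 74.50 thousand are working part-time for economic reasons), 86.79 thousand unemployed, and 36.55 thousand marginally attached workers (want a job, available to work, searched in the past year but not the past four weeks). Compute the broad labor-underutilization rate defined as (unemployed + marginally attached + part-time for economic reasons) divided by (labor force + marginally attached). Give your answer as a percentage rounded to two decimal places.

Labor force = 2,486.11 + 86.79 = 2,572.90 thousand.
Numerator = 86.79 + 36.55 + 74.50 = 197.84 thousand.
Denominator = 2,572.90 + 36.55 = 2,609.45 thousand.
Broad rate = 197.84 / 2,609.45 = 7.58%.

Broad underutilization rate ≈ 7.58%.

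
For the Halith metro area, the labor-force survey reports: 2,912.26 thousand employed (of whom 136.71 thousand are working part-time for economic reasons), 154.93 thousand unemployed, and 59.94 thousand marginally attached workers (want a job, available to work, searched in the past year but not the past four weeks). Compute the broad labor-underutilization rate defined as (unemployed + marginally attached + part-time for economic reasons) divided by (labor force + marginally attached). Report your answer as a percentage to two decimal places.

Labor force = 2,912.26 + 154.93 = 3,067.19 thousand.
Numerator = 154.93 + 59.94 + 136.71 = 351.58 thousand.
Denominator = 3,067.19 + 59.94 = 3,127.13 thousand.
Broad rate = 351.58 / 3,127.13 = 11.24%.

Broad underutilization rate ≈ 11.24%.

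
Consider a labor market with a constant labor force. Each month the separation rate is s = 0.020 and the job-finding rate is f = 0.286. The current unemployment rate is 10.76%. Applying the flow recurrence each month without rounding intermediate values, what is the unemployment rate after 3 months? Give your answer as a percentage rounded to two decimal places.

With a fixed labor force, u_{t+1} = u_t + s·(1−u_t) − f·u_t = u_t·(1−s−f) + s.
Here 1−s−f = 0.694 and s = 0.020.
u_1 = 0.107600 × 0.694 + 0.020 = 0.094674.
u_2 = 0.094674 × 0.694 + 0.020 = 0.085704.
u_3 = 0.085704 × 0.694 + 0.020 = 0.079479.

Unemployment rate after three months ≈ 7.95%.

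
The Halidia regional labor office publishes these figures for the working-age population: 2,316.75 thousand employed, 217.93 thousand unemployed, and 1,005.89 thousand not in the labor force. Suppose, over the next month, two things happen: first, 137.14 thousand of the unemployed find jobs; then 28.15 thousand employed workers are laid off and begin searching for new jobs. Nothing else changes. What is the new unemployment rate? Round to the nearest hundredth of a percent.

Initially, labor force = 2,316.75 + 217.93 = 2,534.68 thousand, so u = 217.93/2,534.68 = 8.60%.
After the first change, unemployed falls and employed rises by 137.14; labor force unchanged → E = 2,453.89, U = 80.79, labor force = 2,534.68 thousand.
After the second change, employed falls and unemployed rises by 28.15; labor force unchanged → E = 2,425.74, U = 108.94, labor force = 2,534.68 thousand.
New unemployment rate = 108.94 / 2,534.68 = 4.30%.

New unemployment rate ≈ 4.30%.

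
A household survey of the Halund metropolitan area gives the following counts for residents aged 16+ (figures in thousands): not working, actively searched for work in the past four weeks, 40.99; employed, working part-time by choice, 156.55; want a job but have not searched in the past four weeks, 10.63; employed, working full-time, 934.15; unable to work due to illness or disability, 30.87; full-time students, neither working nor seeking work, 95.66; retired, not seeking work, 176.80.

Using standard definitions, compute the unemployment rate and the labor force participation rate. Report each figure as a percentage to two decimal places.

Employed = 156.55 + 934.15 = 1,090.70 thousand.
Unemployed = 40.99 thousand.
Labor force = 1,090.70 + 40.99 = 1,131.69 thousand.
Not in labor force = 10.63 + 30.87 + 95.66 + 176.80 = 313.96 thousand (those not working and not actively searching are outside the labor force — including those who want a job but have given up searching).
Civilian working-age population = 1,131.69 + 313.96 = 1,445.65 thousand.
Unemployment rate = 40.99 / 1,131.69 = 3.62%.
Labor force participation rate = 1,131.69 / 1,445.65 = 78.28%.

Unemployment rate ≈ 3.62%; labor force participation rate ≈ 78.28%.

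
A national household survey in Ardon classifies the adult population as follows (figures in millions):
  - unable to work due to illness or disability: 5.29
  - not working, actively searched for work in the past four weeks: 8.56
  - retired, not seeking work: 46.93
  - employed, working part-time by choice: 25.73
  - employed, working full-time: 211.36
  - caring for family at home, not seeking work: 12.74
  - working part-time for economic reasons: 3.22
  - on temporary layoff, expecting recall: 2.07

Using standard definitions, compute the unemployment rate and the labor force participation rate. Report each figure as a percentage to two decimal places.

Employed = 25.73 + 211.36 + 3.22 = 240.31 million (anyone who worked, including part-time for economic reasons, counts as employed).
Unemployed = 8.56 + 2.07 = 10.63 million (jobless and actively searching, or on temporary layoff).
Labor force = 240.31 + 10.63 = 250.94 million.
Not in labor force = 5.29 + 46.93 + 12.74 = 64.96 million (those not working and not actively searching are outside the labor force).
Civilian working-age population = 250.94 + 64.96 = 315.90 million.
Unemployment rate = 10.63 / 250.94 = 4.24%.
Labor force participation rate = 250.94 / 315.90 = 79.44%.

Unemployment rate ≈ 4.24%; labor force participation rate ≈ 79.44%.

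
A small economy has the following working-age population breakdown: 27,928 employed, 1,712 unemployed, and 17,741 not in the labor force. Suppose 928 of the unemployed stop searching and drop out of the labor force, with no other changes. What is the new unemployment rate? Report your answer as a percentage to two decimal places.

New unemployment rate ≈ 2.73%.

Initially, labor force = 27,928 + 1,712 = 29,640, so u = 1,712/29,640 = 5.78%.
After the change, unemployed and labor force both fall by 928 → E = 27,928, U = 784, labor force = 28,712.
New unemployment rate = 784 / 28,712 = 2.73%.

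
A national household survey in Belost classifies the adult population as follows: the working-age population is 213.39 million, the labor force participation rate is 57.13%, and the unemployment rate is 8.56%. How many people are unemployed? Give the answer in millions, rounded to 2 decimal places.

Labor force = 0.5713 × 213.39 = 121.91 million.
Unemployed = 0.0856 × 121.91 ≈ 10.44 million.

About 10.44 million are unemployed.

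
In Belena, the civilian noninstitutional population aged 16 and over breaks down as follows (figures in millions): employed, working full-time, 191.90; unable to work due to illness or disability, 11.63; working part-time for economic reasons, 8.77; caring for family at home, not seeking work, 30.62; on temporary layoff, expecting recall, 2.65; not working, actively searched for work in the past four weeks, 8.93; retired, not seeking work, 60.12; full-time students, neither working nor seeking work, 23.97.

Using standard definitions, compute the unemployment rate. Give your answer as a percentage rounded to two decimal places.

Unemployment rate ≈ 5.46%.

Employed = 191.90 + 8.77 = 200.67 million (anyone who worked, including part-time for economic reasons, counts as employed).
Unemployed = 2.65 + 8.93 = 11.58 million (jobless and actively searching, or on temporary layoff).
Labor force = 200.67 + 11.58 = 212.25 million.
Unemployment rate = 11.58 / 212.25 = 5.46%.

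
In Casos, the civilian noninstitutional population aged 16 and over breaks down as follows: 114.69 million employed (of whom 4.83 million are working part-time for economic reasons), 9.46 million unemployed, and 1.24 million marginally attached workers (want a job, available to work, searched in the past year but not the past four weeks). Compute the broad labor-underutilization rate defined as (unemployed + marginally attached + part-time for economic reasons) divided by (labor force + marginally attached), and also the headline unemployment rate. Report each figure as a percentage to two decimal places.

Broad underutilization rate ≈ 12.39%; headline unemployment rate ≈ 7.62%.

Labor force = 114.69 + 9.46 = 124.15 million.
Numerator = 9.46 + 1.24 + 4.83 = 15.53 million.
Denominator = 124.15 + 1.24 = 125.39 million.
Broad rate = 15.53 / 125.39 = 12.39%.
Headline unemployment rate = 9.46 / 124.15 = 7.62%.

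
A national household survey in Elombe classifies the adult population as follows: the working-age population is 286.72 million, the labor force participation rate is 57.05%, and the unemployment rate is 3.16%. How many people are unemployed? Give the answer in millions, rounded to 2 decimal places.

About 5.17 million are unemployed.

Labor force = 0.5705 × 286.72 = 163.57 million.
Unemployed = 0.0316 × 163.57 ≈ 5.17 million.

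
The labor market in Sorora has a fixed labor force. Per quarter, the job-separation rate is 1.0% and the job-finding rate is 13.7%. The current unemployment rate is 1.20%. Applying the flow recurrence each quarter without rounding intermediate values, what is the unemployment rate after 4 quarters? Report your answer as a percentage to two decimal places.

Unemployment rate after four quarters ≈ 3.84%.

With a fixed labor force, u_{t+1} = u_t + s·(1−u_t) − f·u_t = u_t·(1−s−f) + s.
Here 1−s−f = 0.853 and s = 0.010.
u_1 = 0.012000 × 0.853 + 0.010 = 0.020236.
u_2 = 0.020236 × 0.853 + 0.010 = 0.027261.
u_3 = 0.027261 × 0.853 + 0.010 = 0.033254.
u_4 = 0.033254 × 0.853 + 0.010 = 0.038366.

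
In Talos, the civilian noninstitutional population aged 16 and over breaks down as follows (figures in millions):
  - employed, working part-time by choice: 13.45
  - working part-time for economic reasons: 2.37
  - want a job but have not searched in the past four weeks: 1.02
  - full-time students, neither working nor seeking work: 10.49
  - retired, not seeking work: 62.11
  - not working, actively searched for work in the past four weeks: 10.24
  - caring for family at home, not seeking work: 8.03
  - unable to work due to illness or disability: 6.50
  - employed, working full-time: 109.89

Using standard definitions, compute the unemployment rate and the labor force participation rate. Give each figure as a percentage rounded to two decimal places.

Unemployment rate ≈ 7.53%; labor force participation rate ≈ 60.66%.

Employed = 13.45 + 2.37 + 109.89 = 125.71 million (anyone who worked, including part-time for economic reasons, counts as employed).
Unemployed = 10.24 million.
Labor force = 125.71 + 10.24 = 135.95 million.
Not in labor force = 1.02 + 10.49 + 62.11 + 8.03 + 6.50 = 88.15 million (those not working and not actively searching are outside the labor force — including those who want a job but have given up searching).
Civilian working-age population = 135.95 + 88.15 = 224.10 million.
Unemployment rate = 10.24 / 135.95 = 7.53%.
Labor force participation rate = 135.95 / 224.10 = 60.66%.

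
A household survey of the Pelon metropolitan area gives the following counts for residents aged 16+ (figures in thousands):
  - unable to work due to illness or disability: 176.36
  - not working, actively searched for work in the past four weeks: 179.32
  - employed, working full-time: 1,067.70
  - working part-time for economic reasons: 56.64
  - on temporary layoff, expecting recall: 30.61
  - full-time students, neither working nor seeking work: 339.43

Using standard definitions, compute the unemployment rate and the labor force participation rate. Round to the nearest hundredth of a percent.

Unemployment rate ≈ 15.73%; labor force participation rate ≈ 72.12%.

Employed = 1,067.70 + 56.64 = 1,124.34 thousand (anyone who worked, including part-time for economic reasons, counts as employed).
Unemployed = 179.32 + 30.61 = 209.93 thousand (jobless and actively searching, or on temporary layoff).
Labor force = 1,124.34 + 209.93 = 1,334.27 thousand.
Not in labor force = 176.36 + 339.43 = 515.79 thousand (those not working and not actively searching are outside the labor force).
Civilian working-age population = 1,334.27 + 515.79 = 1,850.06 thousand.
Unemployment rate = 209.93 / 1,334.27 = 15.73%.
Labor force participation rate = 1,334.27 / 1,850.06 = 72.12%.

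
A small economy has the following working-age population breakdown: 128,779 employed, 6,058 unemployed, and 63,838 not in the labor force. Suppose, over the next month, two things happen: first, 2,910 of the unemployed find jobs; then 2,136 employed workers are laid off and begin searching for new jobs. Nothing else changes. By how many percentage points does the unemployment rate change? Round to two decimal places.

Initially, labor force = 128,779 + 6,058 = 134,837, so u = 6,058/134,837 = 4.49%.
After the first change, unemployed falls and employed rises by 2,910; labor force unchanged → E = 131,689, U = 3,148, labor force = 134,837.
After the second change, employed falls and unemployed rises by 2,136; labor force unchanged → E = 129,553, U = 5,284, labor force = 134,837.
New unemployment rate = 5,284 / 134,837 = 3.92%.
Change = 3.92% − 4.49% = −0.57 percentage points.

The unemployment rate changes by −0.57 percentage points.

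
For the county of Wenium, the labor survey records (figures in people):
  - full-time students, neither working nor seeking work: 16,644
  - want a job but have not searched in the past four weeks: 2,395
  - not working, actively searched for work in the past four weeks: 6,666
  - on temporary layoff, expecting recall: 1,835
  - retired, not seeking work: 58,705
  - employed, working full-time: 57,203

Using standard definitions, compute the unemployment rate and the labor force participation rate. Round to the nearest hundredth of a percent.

Employed = 57,203.
Unemployed = 6,666 + 1,835 = 8,501 (jobless and actively searching, or on temporary layoff).
Labor force = 57,203 + 8,501 = 65,704.
Not in labor force = 16,644 + 2,395 + 58,705 = 77,744 (those not working and not actively searching are outside the labor force — including those who want a job but have given up searching).
Civilian working-age population = 65,704 + 77,744 = 143,448.
Unemployment rate = 8,501 / 65,704 = 12.94%.
Labor force participation rate = 65,704 / 143,448 = 45.80%.

Unemployment rate ≈ 12.94%; labor force participation rate ≈ 45.80%.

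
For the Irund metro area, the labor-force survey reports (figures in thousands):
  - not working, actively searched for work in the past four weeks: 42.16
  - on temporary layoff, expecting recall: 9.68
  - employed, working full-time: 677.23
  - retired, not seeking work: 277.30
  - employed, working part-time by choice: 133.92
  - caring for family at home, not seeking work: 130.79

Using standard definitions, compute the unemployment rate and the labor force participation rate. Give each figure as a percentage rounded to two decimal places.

Unemployment rate ≈ 6.01%; labor force participation rate ≈ 67.89%.

Employed = 677.23 + 133.92 = 811.15 thousand.
Unemployed = 42.16 + 9.68 = 51.84 thousand (jobless and actively searching, or on temporary layoff).
Labor force = 811.15 + 51.84 = 862.99 thousand.
Not in labor force = 277.30 + 130.79 = 408.09 thousand (those not working and not actively searching are outside the labor force).
Civilian working-age population = 862.99 + 408.09 = 1,271.08 thousand.
Unemployment rate = 51.84 / 862.99 = 6.01%.
Labor force participation rate = 862.99 / 1,271.08 = 67.89%.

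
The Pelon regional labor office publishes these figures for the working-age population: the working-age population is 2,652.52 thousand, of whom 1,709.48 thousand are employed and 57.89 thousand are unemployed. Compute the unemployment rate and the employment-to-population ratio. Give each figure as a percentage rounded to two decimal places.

Labor force = employed + unemployed = 1,709.48 + 57.89 = 1,767.37 thousand.
Unemployment rate = 57.89 / 1,767.37 = 3.28%.
Employment-population ratio = 1,709.48 / 2,652.52 = 64.45%.

Unemployment rate ≈ 3.28%; employment-population ratio ≈ 64.45%.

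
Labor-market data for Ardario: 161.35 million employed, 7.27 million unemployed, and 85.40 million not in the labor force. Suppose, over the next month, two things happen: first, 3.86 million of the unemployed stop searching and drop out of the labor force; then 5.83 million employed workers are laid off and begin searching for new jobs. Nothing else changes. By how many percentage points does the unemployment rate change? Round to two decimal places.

Initially, labor force = 161.35 + 7.27 = 168.62 million, so u = 7.27/168.62 = 4.31%.
After the first change, unemployed and labor force both fall by 3.86 → E = 161.35, U = 3.41, labor force = 164.76 million.
After the second change, employed falls and unemployed rises by 5.83; labor force unchanged → E = 155.52, U = 9.24, labor force = 164.76 million.
New unemployment rate = 9.24 / 164.76 = 5.61%.
Change = 5.61% − 4.31% = +1.30 percentage points.

The unemployment rate changes by +1.30 percentage points.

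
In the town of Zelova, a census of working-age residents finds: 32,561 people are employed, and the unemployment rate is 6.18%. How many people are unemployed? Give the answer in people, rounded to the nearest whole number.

About 2,145 are unemployed.

Let U be the number unemployed. The labor force is E + U, and U/(E+U) = 0.0618.
So U = 0.0618 × 32,561 / (1 − 0.0618) = 2012.27 / 0.9382 ≈ 2,145.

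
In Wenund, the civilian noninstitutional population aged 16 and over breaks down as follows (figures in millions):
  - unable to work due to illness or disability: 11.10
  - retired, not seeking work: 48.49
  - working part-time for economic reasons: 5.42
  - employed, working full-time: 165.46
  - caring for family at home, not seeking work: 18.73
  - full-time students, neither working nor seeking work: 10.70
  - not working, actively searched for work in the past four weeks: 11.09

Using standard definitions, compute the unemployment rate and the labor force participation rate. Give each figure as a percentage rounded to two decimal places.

Employed = 5.42 + 165.46 = 170.88 million (anyone who worked, including part-time for economic reasons, counts as employed).
Unemployed = 11.09 million.
Labor force = 170.88 + 11.09 = 181.97 million.
Not in labor force = 11.10 + 48.49 + 18.73 + 10.70 = 89.02 million (those not working and not actively searching are outside the labor force).
Civilian working-age population = 181.97 + 89.02 = 270.99 million.
Unemployment rate = 11.09 / 181.97 = 6.09%.
Labor force participation rate = 181.97 / 270.99 = 67.15%.

Unemployment rate ≈ 6.09%; labor force participation rate ≈ 67.15%.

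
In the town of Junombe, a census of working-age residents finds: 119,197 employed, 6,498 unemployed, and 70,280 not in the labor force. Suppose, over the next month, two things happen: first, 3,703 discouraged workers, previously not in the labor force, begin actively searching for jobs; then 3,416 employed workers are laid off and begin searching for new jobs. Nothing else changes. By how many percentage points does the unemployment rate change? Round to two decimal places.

Initially, labor force = 119,197 + 6,498 = 125,695, so u = 6,498/125,695 = 5.17%.
After the first change, unemployed and labor force both rise by 3,703 → E = 119,197, U = 10,201, labor force = 129,398.
After the second change, employed falls and unemployed rises by 3,416; labor force unchanged → E = 115,781, U = 13,617, labor force = 129,398.
New unemployment rate = 13,617 / 129,398 = 10.52%.
Change = 10.52% − 5.17% = +5.35 percentage points.

The unemployment rate changes by +5.35 percentage points.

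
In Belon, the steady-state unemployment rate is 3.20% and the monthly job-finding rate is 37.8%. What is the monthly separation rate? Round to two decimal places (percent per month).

Separation rate ≈ 1.25% per month.

From u* = s/(s+f): s = u·f/(1−u).
s = 0.0320 × 37.8 / (1 − 0.0320) = 1.2096 / 0.9680 ≈ 1.25% per month.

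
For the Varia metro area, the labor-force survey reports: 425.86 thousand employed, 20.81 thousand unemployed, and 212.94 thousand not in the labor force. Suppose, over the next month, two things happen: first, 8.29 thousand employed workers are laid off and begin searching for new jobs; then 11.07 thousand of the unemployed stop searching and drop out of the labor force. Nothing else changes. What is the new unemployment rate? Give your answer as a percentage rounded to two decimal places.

Initially, labor force = 425.86 + 20.81 = 446.67 thousand, so u = 20.81/446.67 = 4.66%.
After the first change, employed falls and unemployed rises by 8.29; labor force unchanged → E = 417.57, U = 29.10, labor force = 446.67 thousand.
After the second change, unemployed and labor force both fall by 11.07 → E = 417.57, U = 18.03, labor force = 435.60 thousand.
New unemployment rate = 18.03 / 435.60 = 4.14%.

New unemployment rate ≈ 4.14%.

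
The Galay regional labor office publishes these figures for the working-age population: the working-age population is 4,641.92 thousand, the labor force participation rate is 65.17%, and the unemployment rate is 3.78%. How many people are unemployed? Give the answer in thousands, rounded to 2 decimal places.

Labor force = 0.6517 × 4,641.92 = 3,025.14 thousand.
Unemployed = 0.0378 × 3,025.14 ≈ 114.35 thousand.

About 114.35 thousand are unemployed.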